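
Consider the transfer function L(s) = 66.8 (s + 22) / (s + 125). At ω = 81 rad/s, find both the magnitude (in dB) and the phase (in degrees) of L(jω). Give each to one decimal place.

|j81 + 22| = √(81² + 22²) = 83.93
|j81 + 125| = √(81² + 125²) = 148.9
|L(j81)| = 66.8 × 83.93 / 148.9 = 37.642
20 log₁₀(37.642) = 31.51 dB
∠(j81 + 22) = arctan(81/22) = 74.80°
∠(j81 + 125) = arctan(81/125) = 32.94°
∠L(j81) = 74.80° − 32.94° = 41.86°

|L| = 31.5 dB, ∠L = 41.9°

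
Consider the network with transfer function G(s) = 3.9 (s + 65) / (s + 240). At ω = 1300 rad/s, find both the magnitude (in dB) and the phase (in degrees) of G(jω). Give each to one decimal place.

|G| = 11.7 dB, ∠G = 7.6°

|j1300 + 65| = √(1300² + 65²) = 1302
|j1300 + 240| = √(1300² + 240²) = 1322
|G(j1300)| = 3.9 × 1302 / 1322 = 3.84
20 log₁₀(3.84) = 11.69 dB
∠(j1300 + 65) = arctan(1300/65) = 87.14°
∠(j1300 + 240) = arctan(1300/240) = 79.54°
∠G(j1300) = 87.14° − 79.54° = 7.60°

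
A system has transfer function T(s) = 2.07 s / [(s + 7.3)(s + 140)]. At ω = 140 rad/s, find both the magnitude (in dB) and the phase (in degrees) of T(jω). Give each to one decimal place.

|T| = -39.6 dB, ∠T = -42.0 deg

|j140| = 140
|j140 + 7.3| = √(140² + 7.3²) = 140.2
|j140 + 140| = √(140² + 140²) = 198
|T(j140)| = 2.07 × 140 / (140.2 × 198) = 0.010441
20 log₁₀(0.010441) = -39.63 dB
∠(j140) = 90.00°
∠(j140 + 7.3) = arctan(140/7.3) = 87.02°
∠(j140 + 140) = arctan(140/140) = 45.00°
∠T(j140) = 90.00° − (87.02° + 45.00°) = -42.02°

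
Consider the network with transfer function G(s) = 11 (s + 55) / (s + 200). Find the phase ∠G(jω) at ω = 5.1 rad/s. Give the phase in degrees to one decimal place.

∠(j5.1 + 55) = arctan(5.1/55) = 5.30°
∠(j5.1 + 200) = arctan(5.1/200) = 1.46°
∠G(j5.1) = 5.30° − 1.46° = 3.84°

3.8 deg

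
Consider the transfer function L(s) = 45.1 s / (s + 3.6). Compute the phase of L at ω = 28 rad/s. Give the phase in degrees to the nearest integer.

7°

∠(j28) = 90.00°
∠(j28 + 3.6) = arctan(28/3.6) = 82.67°
∠L(j28) = 90.00° − 82.67° = 7.33°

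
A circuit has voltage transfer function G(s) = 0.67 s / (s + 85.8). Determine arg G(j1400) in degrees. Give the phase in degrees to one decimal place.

∠(j1400) = 90.00°
∠(j1400 + 85.8) = arctan(1400/85.8) = 86.49°
∠G(j1400) = 90.00° − 86.49° = 3.51°

3.5°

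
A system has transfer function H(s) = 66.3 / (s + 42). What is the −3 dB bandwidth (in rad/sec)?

42 rad/sec

For a single-pole low-pass, the −3 dB point is at the pole: ω = 42 rad/sec.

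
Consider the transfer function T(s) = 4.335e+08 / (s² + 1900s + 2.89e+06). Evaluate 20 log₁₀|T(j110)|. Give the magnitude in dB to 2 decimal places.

|(j110)² + 1900(j110) + 2.89e+06| = |2.8779e+06 + j2.09e+05| = 2.885e+06
|T(j110)| = 4.335e+08 / 2.885e+06 = 150.24
20 log₁₀(150.24) = 43.535 dB

43.54 dB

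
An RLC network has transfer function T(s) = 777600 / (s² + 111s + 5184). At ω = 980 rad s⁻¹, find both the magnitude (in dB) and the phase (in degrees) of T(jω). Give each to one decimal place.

|(j980)² + 111(j980) + 5184| = |-9.5522e+05 + j1.0878e+05| = 9.614e+05
|T(j980)| = 777600 / 9.614e+05 = 0.80883
20 log₁₀(0.80883) = -1.84 dB
∠[(j980)² + 111(j980) + 5184] = ∠[-9.5522e+05 + j1.0878e+05] = 173.50°
∠T(j980) = −173.50° = -173.50°

|T| = -1.8 dB, ∠T = -173.5°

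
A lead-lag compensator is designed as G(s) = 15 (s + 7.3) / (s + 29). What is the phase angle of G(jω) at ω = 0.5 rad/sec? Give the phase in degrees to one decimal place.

∠(j0.5 + 7.3) = arctan(0.5/7.3) = 3.92°
∠(j0.5 + 29) = arctan(0.5/29) = 0.99°
∠G(j0.5) = 3.92° − 0.99° = 2.93°

2.9°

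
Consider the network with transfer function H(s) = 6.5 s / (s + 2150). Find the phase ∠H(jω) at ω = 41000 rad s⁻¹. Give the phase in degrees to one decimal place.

∠(j41000) = 90.00°
∠(j41000 + 2150) = arctan(41000/2150) = 87.00°
∠H(j41000) = 90.00° − 87.00° = 3.00°

3.0 deg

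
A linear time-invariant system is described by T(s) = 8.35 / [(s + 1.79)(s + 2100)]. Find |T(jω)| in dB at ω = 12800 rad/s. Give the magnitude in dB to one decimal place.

|j12800 + 1.79| = √(12800² + 1.79²) = 1.28e+04
|j12800 + 2100| = √(12800² + 2100²) = 1.297e+04
|T(j12800)| = 8.35 / (1.28e+04 × 1.297e+04) = 5.0292e-08
20 log₁₀(5.0292e-08) = -145.97 dB

-146.0 dB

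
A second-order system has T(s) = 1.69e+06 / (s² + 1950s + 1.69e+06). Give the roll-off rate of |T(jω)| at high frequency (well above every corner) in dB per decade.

With 0 zeros and 2 poles, the high-frequency asymptotic slope is 20 × (0 − 2) = -40 dB/decade.

-40 dB/decade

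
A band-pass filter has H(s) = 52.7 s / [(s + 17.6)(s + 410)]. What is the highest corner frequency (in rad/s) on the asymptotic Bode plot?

Break frequencies occur at each pole and zero magnitude: 17.6 rad/s, 410 rad/s.
The highest is 410 rad/s.

410 rad/s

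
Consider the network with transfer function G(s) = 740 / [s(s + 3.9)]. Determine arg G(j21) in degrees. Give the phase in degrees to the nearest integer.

∠(j21 + 3.9) = arctan(21/3.9) = 79.48°
∠(j21) = 90.00°
∠G(j21) = − (79.48° + 90.00°) = -169.48°

-169 deg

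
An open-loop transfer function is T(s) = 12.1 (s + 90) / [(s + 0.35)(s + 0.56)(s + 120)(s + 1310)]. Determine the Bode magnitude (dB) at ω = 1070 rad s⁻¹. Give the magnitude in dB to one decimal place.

|j1070 + 90| = √(1070² + 90²) = 1074
|j1070 + 0.35| = √(1070² + 0.35²) = 1070
|j1070 + 0.56| = √(1070² + 0.56²) = 1070
|j1070 + 120| = √(1070² + 120²) = 1077
|j1070 + 1310| = √(1070² + 1310²) = 1691
|T(j1070)| = 12.1 × 1074 / (1070 × 1070 × 1077 × 1691) = 6.2313e-09
20 log₁₀(6.2313e-09) = -164.11 dB

-164.1 dB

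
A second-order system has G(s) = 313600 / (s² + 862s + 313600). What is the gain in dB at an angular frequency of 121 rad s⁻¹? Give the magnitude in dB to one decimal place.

-0.1 dB

|(j121)² + 862(j121) + 313600| = |2.9896e+05 + j1.043e+05| = 3.166e+05
|G(j121)| = 313600 / 3.166e+05 = 0.99043
20 log₁₀(0.99043) = -0.08 dB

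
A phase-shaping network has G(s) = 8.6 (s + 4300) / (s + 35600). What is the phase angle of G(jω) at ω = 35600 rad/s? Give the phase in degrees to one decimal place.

38.1°

∠(j35600 + 4300) = arctan(35600/4300) = 83.11°
∠(j35600 + 35600) = arctan(35600/35600) = 45.00°
∠G(j35600) = 83.11° − 45.00° = 38.11°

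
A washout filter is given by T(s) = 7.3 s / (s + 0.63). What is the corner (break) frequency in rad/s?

The single real pole at s = −0.63 gives a corner at ω = 0.63 rad/s.

0.63 rad/s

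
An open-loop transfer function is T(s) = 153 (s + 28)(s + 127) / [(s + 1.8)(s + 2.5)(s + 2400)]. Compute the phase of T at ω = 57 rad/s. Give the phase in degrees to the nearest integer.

-89°

∠(j57 + 28) = arctan(57/28) = 63.84°
∠(j57 + 127) = arctan(57/127) = 24.17°
∠(j57 + 1.8) = arctan(57/1.8) = 88.19°
∠(j57 + 2.5) = arctan(57/2.5) = 87.49°
∠(j57 + 2400) = arctan(57/2400) = 1.36°
∠T(j57) = 63.84° + 24.17° − (88.19° + 87.49° + 1.36°) = -89.03°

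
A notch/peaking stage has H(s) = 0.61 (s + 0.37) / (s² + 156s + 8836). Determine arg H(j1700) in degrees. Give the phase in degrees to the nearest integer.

∠(j1700 + 0.37) = arctan(1700/0.37) = 89.99°
∠[(j1700)² + 156(j1700) + 8836] = ∠[-2.8812e+06 + j2.652e+05] = 174.74°
∠H(j1700) = 89.99° − 174.74° = -84.75°

-85 deg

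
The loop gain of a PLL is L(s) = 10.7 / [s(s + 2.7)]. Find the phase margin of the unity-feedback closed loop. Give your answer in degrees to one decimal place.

Gain crossover: |L(jω)| = 1 at ω ≈ 2.77 rad/s.
∠L(j2.77) = −90° − arctan(2.77/2.7) ≈ -135.71°
PM = 180° + (-135.71°) = 44.29°

44.3°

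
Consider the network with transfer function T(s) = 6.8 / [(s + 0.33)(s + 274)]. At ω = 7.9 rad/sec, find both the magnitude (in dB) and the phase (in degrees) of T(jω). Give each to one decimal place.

|T| = -50.1 dB, ∠T = -89.3°

|j7.9 + 0.33| = √(7.9² + 0.33²) = 7.907
|j7.9 + 274| = √(7.9² + 274²) = 274.1
|T(j7.9)| = 6.8 / (7.907 × 274.1) = 0.0031374
20 log₁₀(0.0031374) = -50.07 dB
∠(j7.9 + 0.33) = arctan(7.9/0.33) = 87.61°
∠(j7.9 + 274) = arctan(7.9/274) = 1.65°
∠T(j7.9) = − (87.61° + 1.65°) = -89.26°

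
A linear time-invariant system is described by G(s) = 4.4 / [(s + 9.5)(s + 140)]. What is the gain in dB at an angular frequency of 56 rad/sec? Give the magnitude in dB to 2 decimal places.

-65.79 dB

|j56 + 9.5| = √(56² + 9.5²) = 56.8
|j56 + 140| = √(56² + 140²) = 150.8
|G(j56)| = 4.4 / (56.8 × 150.8) = 0.00051374
20 log₁₀(0.00051374) = -65.785 dB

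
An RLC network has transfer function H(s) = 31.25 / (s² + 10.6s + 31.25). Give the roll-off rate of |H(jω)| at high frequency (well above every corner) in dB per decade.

With 0 zeros and 2 poles, the high-frequency asymptotic slope is 20 × (0 − 2) = -40 dB/decade.

-40 dB/decade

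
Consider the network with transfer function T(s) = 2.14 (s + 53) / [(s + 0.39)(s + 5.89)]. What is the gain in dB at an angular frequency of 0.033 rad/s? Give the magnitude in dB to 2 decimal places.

|j0.033 + 53| = √(0.033² + 53²) = 53
|j0.033 + 0.39| = √(0.033² + 0.39²) = 0.3914
|j0.033 + 5.89| = √(0.033² + 5.89²) = 5.89
|T(j0.033)| = 2.14 × 53 / (0.3914 × 5.89) = 49.199
20 log₁₀(49.199) = 33.839 dB

33.84 dB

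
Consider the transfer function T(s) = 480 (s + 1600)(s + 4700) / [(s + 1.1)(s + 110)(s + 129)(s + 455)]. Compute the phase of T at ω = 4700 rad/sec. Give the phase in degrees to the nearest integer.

∠(j4700 + 1600) = arctan(4700/1600) = 71.20°
∠(j4700 + 4700) = arctan(4700/4700) = 45.00°
∠(j4700 + 1.1) = arctan(4700/1.1) = 89.99°
∠(j4700 + 110) = arctan(4700/110) = 88.66°
∠(j4700 + 129) = arctan(4700/129) = 88.43°
∠(j4700 + 455) = arctan(4700/455) = 84.47°
∠T(j4700) = 71.20° + 45.00° − (89.99° + 88.66° + 88.43° + 84.47°) = -235.34°

-235°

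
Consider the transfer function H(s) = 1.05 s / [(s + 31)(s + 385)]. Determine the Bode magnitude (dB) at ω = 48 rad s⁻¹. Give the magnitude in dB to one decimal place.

-52.9 dB

|j48| = 48
|j48 + 31| = √(48² + 31²) = 57.14
|j48 + 385| = √(48² + 385²) = 388
|H(j48)| = 1.05 × 48 / (57.14 × 388) = 0.0022734
20 log₁₀(0.0022734) = -52.87 dB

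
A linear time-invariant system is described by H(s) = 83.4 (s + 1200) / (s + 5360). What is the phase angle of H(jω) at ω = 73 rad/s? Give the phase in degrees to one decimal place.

2.7°

∠(j73 + 1200) = arctan(73/1200) = 3.48°
∠(j73 + 5360) = arctan(73/5360) = 0.78°
∠H(j73) = 3.48° − 0.78° = 2.70°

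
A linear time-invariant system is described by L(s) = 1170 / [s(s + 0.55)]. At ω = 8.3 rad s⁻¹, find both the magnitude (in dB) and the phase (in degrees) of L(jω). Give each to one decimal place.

|j8.3 + 0.55| = √(8.3² + 0.55²) = 8.318
|j8.3| = 8.3
|L(j8.3)| = 1170 / (8.318 × 8.3) = 16.946
20 log₁₀(16.946) = 24.58 dB
∠(j8.3 + 0.55) = arctan(8.3/0.55) = 86.21°
∠(j8.3) = 90.00°
∠L(j8.3) = − (86.21° + 90.00°) = -176.21°

|L| = 24.6 dB, ∠L = -176.2°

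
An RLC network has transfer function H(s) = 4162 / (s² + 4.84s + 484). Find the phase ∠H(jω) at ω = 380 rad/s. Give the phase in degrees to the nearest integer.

∠[(j380)² + 4.84(j380) + 484] = ∠[-1.4392e+05 + j1839.2] = 179.27°
∠H(j380) = −179.27° = -179.27°

-179°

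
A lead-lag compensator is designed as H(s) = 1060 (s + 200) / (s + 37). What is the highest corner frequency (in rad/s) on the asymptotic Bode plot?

200 rad/s

Break frequencies occur at each pole and zero magnitude: 37 rad/s, 200 rad/s.
The highest is 200 rad/s.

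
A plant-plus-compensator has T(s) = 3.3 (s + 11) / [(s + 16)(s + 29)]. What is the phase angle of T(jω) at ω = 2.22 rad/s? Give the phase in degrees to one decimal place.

-0.9°

∠(j2.22 + 11) = arctan(2.22/11) = 11.41°
∠(j2.22 + 16) = arctan(2.22/16) = 7.90°
∠(j2.22 + 29) = arctan(2.22/29) = 4.38°
∠T(j2.22) = 11.41° − (7.90° + 4.38°) = -0.87°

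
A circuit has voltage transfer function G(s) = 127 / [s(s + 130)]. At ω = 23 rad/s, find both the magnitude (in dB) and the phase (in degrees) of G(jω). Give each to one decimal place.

|j23 + 130| = √(23² + 130²) = 132
|j23| = 23
|G(j23)| = 127 / (132 × 23) = 0.041825
20 log₁₀(0.041825) = -27.57 dB
∠(j23 + 130) = arctan(23/130) = 10.03°
∠(j23) = 90.00°
∠G(j23) = − (10.03° + 90.00°) = -100.03°

|G| = -27.6 dB, ∠G = -100.0°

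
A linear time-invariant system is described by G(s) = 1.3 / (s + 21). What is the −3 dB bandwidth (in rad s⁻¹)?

21 rad s⁻¹

For a single-pole low-pass, the −3 dB point is at the pole: ω = 21 rad s⁻¹.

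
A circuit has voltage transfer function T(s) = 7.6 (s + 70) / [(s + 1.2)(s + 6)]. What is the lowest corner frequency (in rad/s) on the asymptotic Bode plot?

Break frequencies occur at each pole and zero magnitude: 1.2 rad/s, 6 rad/s, 70 rad/s.
The lowest is 1.2 rad/s.

1.2 rad/s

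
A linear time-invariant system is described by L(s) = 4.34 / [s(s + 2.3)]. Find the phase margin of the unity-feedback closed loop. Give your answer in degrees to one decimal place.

55.8 deg

Gain crossover: |L(jω)| = 1 at ω ≈ 1.56 rad/sec.
∠L(j1.56) = −90° − arctan(1.56/2.3) ≈ -124.17°
PM = 180° + (-124.17°) = 55.83°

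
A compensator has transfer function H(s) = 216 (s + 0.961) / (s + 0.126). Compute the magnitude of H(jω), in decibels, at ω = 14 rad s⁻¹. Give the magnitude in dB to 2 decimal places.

46.71 dB

|j14 + 0.961| = √(14² + 0.961²) = 14.03
|j14 + 0.126| = √(14² + 0.126²) = 14
|H(j14)| = 216 × 14.03 / 14 = 216.5
20 log₁₀(216.5) = 46.709 dB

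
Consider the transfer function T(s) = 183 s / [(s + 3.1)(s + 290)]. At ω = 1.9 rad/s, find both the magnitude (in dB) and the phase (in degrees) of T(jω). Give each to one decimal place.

|j1.9| = 1.9
|j1.9 + 3.1| = √(1.9² + 3.1²) = 3.636
|j1.9 + 290| = √(1.9² + 290²) = 290
|T(j1.9)| = 183 × 1.9 / (3.636 × 290) = 0.32975
20 log₁₀(0.32975) = -9.64 dB
∠(j1.9) = 90.00°
∠(j1.9 + 3.1) = arctan(1.9/3.1) = 31.50°
∠(j1.9 + 290) = arctan(1.9/290) = 0.38°
∠T(j1.9) = 90.00° − (31.50° + 0.38°) = 58.12°

|T| = -9.6 dB, ∠T = 58.1°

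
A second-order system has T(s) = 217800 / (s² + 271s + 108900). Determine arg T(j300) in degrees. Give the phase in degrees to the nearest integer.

-77°

∠[(j300)² + 271(j300) + 108900] = ∠[18900 + j81300] = 76.91°
∠T(j300) = −76.91° = -76.91°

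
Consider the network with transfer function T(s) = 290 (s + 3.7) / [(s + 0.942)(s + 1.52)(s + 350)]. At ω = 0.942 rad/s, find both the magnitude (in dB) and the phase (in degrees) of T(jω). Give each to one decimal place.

|T| = 2.5 dB, ∠T = -62.7 deg

|j0.942 + 3.7| = √(0.942² + 3.7²) = 3.818
|j0.942 + 0.942| = √(0.942² + 0.942²) = 1.332
|j0.942 + 1.52| = √(0.942² + 1.52²) = 1.788
|j0.942 + 350| = √(0.942² + 350²) = 350
|T(j0.942)| = 290 × 3.818 / (1.332 × 1.788 × 350) = 1.3279
20 log₁₀(1.3279) = 2.46 dB
∠(j0.942 + 3.7) = arctan(0.942/3.7) = 14.28°
∠(j0.942 + 0.942) = arctan(0.942/0.942) = 45.00°
∠(j0.942 + 1.52) = arctan(0.942/1.52) = 31.79°
∠(j0.942 + 350) = arctan(0.942/350) = 0.15°
∠T(j0.942) = 14.28° − (45.00° + 31.79° + 0.15°) = -62.66°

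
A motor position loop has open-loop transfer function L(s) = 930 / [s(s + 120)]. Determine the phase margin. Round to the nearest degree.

Gain crossover: |L(jω)| = 1 at ω ≈ 7.73 rad/s.
∠L(j7.73) = −90° − arctan(7.73/120) ≈ -93.69°
PM = 180° + (-93.69°) = 86.31°

86°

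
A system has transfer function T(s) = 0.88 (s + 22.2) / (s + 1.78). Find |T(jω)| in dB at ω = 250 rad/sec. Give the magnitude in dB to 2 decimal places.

-1.08 dB

|j250 + 22.2| = √(250² + 22.2²) = 251
|j250 + 1.78| = √(250² + 1.78²) = 250
|T(j250)| = 0.88 × 251 / 250 = 0.88344
20 log₁₀(0.88344) = -1.076 dB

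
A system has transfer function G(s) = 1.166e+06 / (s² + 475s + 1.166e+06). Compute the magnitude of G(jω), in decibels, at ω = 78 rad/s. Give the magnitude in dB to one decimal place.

|(j78)² + 475(j78) + 1.166e+06| = |1.1599e+06 + j37050| = 1.161e+06
|G(j78)| = 1.166e+06 / 1.161e+06 = 1.0047
20 log₁₀(1.0047) = 0.04 dB

0.0 dB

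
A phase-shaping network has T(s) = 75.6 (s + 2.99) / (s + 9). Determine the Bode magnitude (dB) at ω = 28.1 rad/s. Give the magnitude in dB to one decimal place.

37.2 dB

|j28.1 + 2.99| = √(28.1² + 2.99²) = 28.26
|j28.1 + 9| = √(28.1² + 9²) = 29.51
|T(j28.1)| = 75.6 × 28.26 / 29.51 = 72.404
20 log₁₀(72.404) = 37.20 dB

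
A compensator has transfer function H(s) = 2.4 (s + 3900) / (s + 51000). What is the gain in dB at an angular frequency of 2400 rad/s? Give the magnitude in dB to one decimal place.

|j2400 + 3900| = √(2400² + 3900²) = 4579
|j2400 + 51000| = √(2400² + 51000²) = 5.106e+04
|H(j2400)| = 2.4 × 4579 / 5.106e+04 = 0.21526
20 log₁₀(0.21526) = -13.34 dB

-13.3 dB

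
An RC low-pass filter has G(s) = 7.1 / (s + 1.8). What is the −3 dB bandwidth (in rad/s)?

1.8 rad/s

For a single-pole low-pass, the −3 dB point is at the pole: ω = 1.8 rad/s.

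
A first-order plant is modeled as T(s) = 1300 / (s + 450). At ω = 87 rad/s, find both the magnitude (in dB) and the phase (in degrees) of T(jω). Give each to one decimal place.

|j87 + 450| = √(87² + 450²) = 458.3
|T(j87)| = 1300 / 458.3 = 2.8364
20 log₁₀(2.8364) = 9.06 dB
∠(j87 + 450) = arctan(87/450) = 10.94°
∠T(j87) = −10.94° = -10.94°

|T| = 9.1 dB, ∠T = -10.9°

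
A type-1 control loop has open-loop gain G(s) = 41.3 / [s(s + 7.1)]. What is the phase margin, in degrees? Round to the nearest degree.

56°

Gain crossover: |G(jω)| = 1 at ω ≈ 4.81 rad/sec.
∠G(j4.81) = −90° − arctan(4.81/7.1) ≈ -124.14°
PM = 180° + (-124.14°) = 55.86°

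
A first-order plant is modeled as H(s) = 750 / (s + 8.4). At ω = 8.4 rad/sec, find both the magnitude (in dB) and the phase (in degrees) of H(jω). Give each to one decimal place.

|H| = 36.0 dB, ∠H = -45.0 deg

|j8.4 + 8.4| = √(8.4² + 8.4²) = 11.88
|H(j8.4)| = 750 / 11.88 = 63.135
20 log₁₀(63.135) = 36.01 dB
∠(j8.4 + 8.4) = arctan(8.4/8.4) = 45.00°
∠H(j8.4) = −45.00° = -45.00°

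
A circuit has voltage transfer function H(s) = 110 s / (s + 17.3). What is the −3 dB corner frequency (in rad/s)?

17.3 rad/s

For a single-pole high-pass, the −3 dB point is at the pole: ω = 17.3 rad/s.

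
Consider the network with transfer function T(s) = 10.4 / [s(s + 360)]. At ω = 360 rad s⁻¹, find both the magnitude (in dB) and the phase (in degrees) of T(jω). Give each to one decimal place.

|j360 + 360| = √(360² + 360²) = 509.1
|j360| = 360
|T(j360)| = 10.4 / (509.1 × 360) = 5.6743e-05
20 log₁₀(5.6743e-05) = -84.92 dB
∠(j360 + 360) = arctan(360/360) = 45.00°
∠(j360) = 90.00°
∠T(j360) = − (45.00° + 90.00°) = -135.00°

|T| = -84.9 dB, ∠T = -135.0 deg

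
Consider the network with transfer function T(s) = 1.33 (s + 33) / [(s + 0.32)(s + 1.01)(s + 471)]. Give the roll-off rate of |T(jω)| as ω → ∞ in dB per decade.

-40 dB/decade

With 1 zero and 3 poles, the high-frequency asymptotic slope is 20 × (1 − 3) = -40 dB/decade.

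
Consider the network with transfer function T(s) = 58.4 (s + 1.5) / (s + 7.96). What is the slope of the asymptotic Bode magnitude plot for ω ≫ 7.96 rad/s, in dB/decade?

With 1 zero and 1 pole, the high-frequency asymptotic slope is 20 × (1 − 1) = 0 dB/decade.

0 dB/decade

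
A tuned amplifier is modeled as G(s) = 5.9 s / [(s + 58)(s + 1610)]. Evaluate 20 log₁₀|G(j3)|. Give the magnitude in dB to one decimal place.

-74.5 dB

|j3| = 3
|j3 + 58| = √(3² + 58²) = 58.08
|j3 + 1610| = √(3² + 1610²) = 1610
|G(j3)| = 5.9 × 3 / (58.08 × 1610) = 0.00018929
20 log₁₀(0.00018929) = -74.46 dB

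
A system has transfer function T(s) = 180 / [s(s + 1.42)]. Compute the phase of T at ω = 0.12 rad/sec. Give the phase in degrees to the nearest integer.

-95 deg

∠(j0.12 + 1.42) = arctan(0.12/1.42) = 4.83°
∠(j0.12) = 90.00°
∠T(j0.12) = − (4.83° + 90.00°) = -94.83°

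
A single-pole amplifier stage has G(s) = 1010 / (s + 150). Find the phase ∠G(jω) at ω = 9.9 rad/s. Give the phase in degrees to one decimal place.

-3.8 deg

∠(j9.9 + 150) = arctan(9.9/150) = 3.78°
∠G(j9.9) = −3.78° = -3.78°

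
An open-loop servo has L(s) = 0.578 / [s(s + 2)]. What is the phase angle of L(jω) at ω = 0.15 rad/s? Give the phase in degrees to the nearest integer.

∠(j0.15 + 2) = arctan(0.15/2) = 4.29°
∠(j0.15) = 90.00°
∠L(j0.15) = − (4.29° + 90.00°) = -94.29°

-94°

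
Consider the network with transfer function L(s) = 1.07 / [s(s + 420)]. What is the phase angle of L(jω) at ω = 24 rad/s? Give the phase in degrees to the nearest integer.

∠(j24 + 420) = arctan(24/420) = 3.27°
∠(j24) = 90.00°
∠L(j24) = − (3.27° + 90.00°) = -93.27°

-93 deg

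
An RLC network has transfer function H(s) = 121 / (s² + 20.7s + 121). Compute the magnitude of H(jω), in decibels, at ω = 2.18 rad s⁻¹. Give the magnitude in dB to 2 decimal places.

-0.26 dB

|(j2.18)² + 20.7(j2.18) + 121| = |116.25 + j45.126| = 124.7
|H(j2.18)| = 121 / 124.7 = 0.97034
20 log₁₀(0.97034) = -0.262 dB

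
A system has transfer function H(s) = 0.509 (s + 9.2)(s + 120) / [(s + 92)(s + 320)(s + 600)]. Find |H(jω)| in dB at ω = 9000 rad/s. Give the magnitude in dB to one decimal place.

-85.0 dB

|j9000 + 9.2| = √(9000² + 9.2²) = 9000
|j9000 + 120| = √(9000² + 120²) = 9001
|j9000 + 92| = √(9000² + 92²) = 9000
|j9000 + 320| = √(9000² + 320²) = 9006
|j9000 + 600| = √(9000² + 600²) = 9020
|H(j9000)| = 0.509 × 9000 × 9001 / (9000 × 9006 × 9020) = 5.6397e-05
20 log₁₀(5.6397e-05) = -84.97 dB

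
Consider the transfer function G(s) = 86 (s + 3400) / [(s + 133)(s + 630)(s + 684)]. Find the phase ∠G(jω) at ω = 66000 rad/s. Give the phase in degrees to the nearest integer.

-182°

∠(j66000 + 3400) = arctan(66000/3400) = 87.05°
∠(j66000 + 133) = arctan(66000/133) = 89.88°
∠(j66000 + 630) = arctan(66000/630) = 89.45°
∠(j66000 + 684) = arctan(66000/684) = 89.41°
∠G(j66000) = 87.05° − (89.88° + 89.45° + 89.41°) = -181.69°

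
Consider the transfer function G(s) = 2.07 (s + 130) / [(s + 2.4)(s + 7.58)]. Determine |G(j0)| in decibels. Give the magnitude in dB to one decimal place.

G(0) = 2.07 × 130 / (2.4 × 7.58) = 14.792
20 log₁₀(14.792) = 23.40 dB

23.4 dB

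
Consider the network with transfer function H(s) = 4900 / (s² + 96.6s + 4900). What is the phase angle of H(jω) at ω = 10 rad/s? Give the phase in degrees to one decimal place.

∠[(j10)² + 96.6(j10) + 4900] = ∠[4800 + j966] = 11.38°
∠H(j10) = −11.38° = -11.38°

-11.4 deg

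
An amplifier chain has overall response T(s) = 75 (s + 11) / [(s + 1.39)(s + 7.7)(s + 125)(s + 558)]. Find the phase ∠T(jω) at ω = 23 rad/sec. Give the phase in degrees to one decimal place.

∠(j23 + 11) = arctan(23/11) = 64.44°
∠(j23 + 1.39) = arctan(23/1.39) = 86.54°
∠(j23 + 7.7) = arctan(23/7.7) = 71.49°
∠(j23 + 125) = arctan(23/125) = 10.43°
∠(j23 + 558) = arctan(23/558) = 2.36°
∠T(j23) = 64.44° − (86.54° + 71.49° + 10.43° + 2.36°) = -106.38°

-106.4°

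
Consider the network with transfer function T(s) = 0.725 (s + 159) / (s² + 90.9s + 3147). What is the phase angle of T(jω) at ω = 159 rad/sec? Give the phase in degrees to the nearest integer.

-102°

∠(j159 + 159) = arctan(159/159) = 45.00°
∠[(j159)² + 90.9(j159) + 3147] = ∠[-22134 + j14453] = 146.86°
∠T(j159) = 45.00° − 146.86° = -101.86°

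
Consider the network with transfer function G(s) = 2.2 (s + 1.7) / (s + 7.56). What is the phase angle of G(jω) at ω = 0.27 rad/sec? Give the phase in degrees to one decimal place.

7.0°

∠(j0.27 + 1.7) = arctan(0.27/1.7) = 9.02°
∠(j0.27 + 7.56) = arctan(0.27/7.56) = 2.05°
∠G(j0.27) = 9.02° − 2.05° = 6.98°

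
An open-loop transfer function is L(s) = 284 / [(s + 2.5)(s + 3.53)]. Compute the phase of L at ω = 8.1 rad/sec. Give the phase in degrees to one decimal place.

-139.3 deg

∠(j8.1 + 2.5) = arctan(8.1/2.5) = 72.85°
∠(j8.1 + 3.53) = arctan(8.1/3.53) = 66.45°
∠L(j8.1) = − (72.85° + 66.45°) = -139.30°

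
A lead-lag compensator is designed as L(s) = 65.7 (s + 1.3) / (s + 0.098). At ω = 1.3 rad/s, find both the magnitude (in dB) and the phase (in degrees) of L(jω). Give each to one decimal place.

|j1.3 + 1.3| = √(1.3² + 1.3²) = 1.838
|j1.3 + 0.098| = √(1.3² + 0.098²) = 1.304
|L(j1.3)| = 65.7 × 1.838 / 1.304 = 92.651
20 log₁₀(92.651) = 39.34 dB
∠(j1.3 + 1.3) = arctan(1.3/1.3) = 45.00°
∠(j1.3 + 0.098) = arctan(1.3/0.098) = 85.69°
∠L(j1.3) = 45.00° − 85.69° = -40.69°

|L| = 39.3 dB, ∠L = -40.7°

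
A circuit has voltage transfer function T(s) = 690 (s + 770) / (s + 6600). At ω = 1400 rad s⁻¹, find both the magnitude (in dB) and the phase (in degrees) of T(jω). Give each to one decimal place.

|T| = 44.3 dB, ∠T = 49.2 deg

|j1400 + 770| = √(1400² + 770²) = 1598
|j1400 + 6600| = √(1400² + 6600²) = 6747
|T(j1400)| = 690 × 1598 / 6747 = 163.4
20 log₁₀(163.4) = 44.27 dB
∠(j1400 + 770) = arctan(1400/770) = 61.19°
∠(j1400 + 6600) = arctan(1400/6600) = 11.98°
∠T(j1400) = 61.19° − 11.98° = 49.21°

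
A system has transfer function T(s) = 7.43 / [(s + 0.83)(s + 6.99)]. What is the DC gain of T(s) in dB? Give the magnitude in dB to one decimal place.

2.1 dB

T(0) = 7.43 / (0.83 × 6.99) = 1.2807
20 log₁₀(1.2807) = 2.15 dB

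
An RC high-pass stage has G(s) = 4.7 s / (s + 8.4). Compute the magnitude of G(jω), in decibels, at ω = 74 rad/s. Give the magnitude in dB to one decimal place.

13.4 dB

|j74| = 74
|j74 + 8.4| = √(74² + 8.4²) = 74.48
|G(j74)| = 4.7 × 74 / 74.48 = 4.67
20 log₁₀(4.67) = 13.39 dB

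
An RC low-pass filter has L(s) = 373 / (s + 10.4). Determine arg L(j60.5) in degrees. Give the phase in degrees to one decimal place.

-80.2°

∠(j60.5 + 10.4) = arctan(60.5/10.4) = 80.25°
∠L(j60.5) = −80.25° = -80.25°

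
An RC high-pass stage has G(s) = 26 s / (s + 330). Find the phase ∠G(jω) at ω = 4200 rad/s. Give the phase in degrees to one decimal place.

∠(j4200) = 90.00°
∠(j4200 + 330) = arctan(4200/330) = 85.51°
∠G(j4200) = 90.00° − 85.51° = 4.49°

4.5 deg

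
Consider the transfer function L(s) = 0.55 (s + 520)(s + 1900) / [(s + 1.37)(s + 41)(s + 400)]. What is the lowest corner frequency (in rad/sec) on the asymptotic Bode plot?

Break frequencies occur at each pole and zero magnitude: 1.37 rad/sec, 41 rad/sec, 400 rad/sec, 520 rad/sec, 1900 rad/sec.
The lowest is 1.37 rad/sec.

1.37 rad/sec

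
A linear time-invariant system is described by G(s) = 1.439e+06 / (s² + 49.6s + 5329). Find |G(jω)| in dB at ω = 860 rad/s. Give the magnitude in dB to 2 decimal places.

|(j860)² + 49.6(j860) + 5329| = |-7.3427e+05 + j42656| = 7.355e+05
|G(j860)| = 1.439e+06 / 7.355e+05 = 1.9565
20 log₁₀(1.9565) = 5.829 dB

5.83 dB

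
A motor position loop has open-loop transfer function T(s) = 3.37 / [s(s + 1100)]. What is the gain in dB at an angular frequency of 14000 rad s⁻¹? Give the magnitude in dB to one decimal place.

-155.3 dB

|j14000 + 1100| = √(14000² + 1100²) = 1.404e+04
|j14000| = 1.4e+04
|T(j14000)| = 3.37 / (1.404e+04 × 1.4e+04) = 1.7141e-08
20 log₁₀(1.7141e-08) = -155.32 dB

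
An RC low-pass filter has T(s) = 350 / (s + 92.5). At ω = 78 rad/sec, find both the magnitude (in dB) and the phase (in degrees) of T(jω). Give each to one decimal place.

|j78 + 92.5| = √(78² + 92.5²) = 121
|T(j78)| = 350 / 121 = 2.8926
20 log₁₀(2.8926) = 9.23 dB
∠(j78 + 92.5) = arctan(78/92.5) = 40.14°
∠T(j78) = −40.14° = -40.14°

|T| = 9.2 dB, ∠T = -40.1°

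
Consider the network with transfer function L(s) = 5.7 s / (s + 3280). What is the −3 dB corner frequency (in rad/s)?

3280 rad/s

For a single-pole high-pass, the −3 dB point is at the pole: ω = 3280 rad/s.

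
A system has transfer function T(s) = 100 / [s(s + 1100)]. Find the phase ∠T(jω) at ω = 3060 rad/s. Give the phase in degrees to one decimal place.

-160.2°

∠(j3060 + 1100) = arctan(3060/1100) = 70.23°
∠(j3060) = 90.00°
∠T(j3060) = − (70.23° + 90.00°) = -160.23°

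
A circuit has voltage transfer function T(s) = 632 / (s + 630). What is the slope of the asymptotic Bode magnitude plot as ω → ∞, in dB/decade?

With 0 zeros and 1 pole, the high-frequency asymptotic slope is 20 × (0 − 1) = -20 dB/decade.

-20 dB/decade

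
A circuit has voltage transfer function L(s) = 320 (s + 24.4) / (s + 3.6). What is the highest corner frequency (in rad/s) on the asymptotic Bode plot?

Break frequencies occur at each pole and zero magnitude: 3.6 rad/s, 24.4 rad/s.
The highest is 24.4 rad/s.

24.4 rad/s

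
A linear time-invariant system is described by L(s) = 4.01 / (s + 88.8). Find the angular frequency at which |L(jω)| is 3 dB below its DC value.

For a single-pole low-pass, the −3 dB point is at the pole: ω = 88.8 rad/sec.

88.8 rad/sec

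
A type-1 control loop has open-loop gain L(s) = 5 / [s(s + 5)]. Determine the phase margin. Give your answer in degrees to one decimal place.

78.9°

Gain crossover: |L(jω)| = 1 at ω ≈ 0.981 rad/s.
∠L(j0.981) = −90° − arctan(0.981/5) ≈ -101.10°
PM = 180° + (-101.10°) = 78.90°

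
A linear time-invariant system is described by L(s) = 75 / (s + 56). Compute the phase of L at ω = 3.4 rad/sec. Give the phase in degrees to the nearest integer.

∠(j3.4 + 56) = arctan(3.4/56) = 3.47°
∠L(j3.4) = −3.47° = -3.47°

-3 deg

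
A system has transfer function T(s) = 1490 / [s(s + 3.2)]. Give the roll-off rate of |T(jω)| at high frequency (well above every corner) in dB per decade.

-40 dB/decade

With 0 zeros and 2 poles, the high-frequency asymptotic slope is 20 × (0 − 2) = -40 dB/decade.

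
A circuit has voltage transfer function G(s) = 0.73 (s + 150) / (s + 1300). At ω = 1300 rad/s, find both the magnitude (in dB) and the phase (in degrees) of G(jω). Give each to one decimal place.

|j1300 + 150| = √(1300² + 150²) = 1309
|j1300 + 1300| = √(1300² + 1300²) = 1838
|G(j1300)| = 0.73 × 1309 / 1838 = 0.51961
20 log₁₀(0.51961) = -5.69 dB
∠(j1300 + 150) = arctan(1300/150) = 83.42°
∠(j1300 + 1300) = arctan(1300/1300) = 45.00°
∠G(j1300) = 83.42° − 45.00° = 38.42°

|G| = -5.7 dB, ∠G = 38.4°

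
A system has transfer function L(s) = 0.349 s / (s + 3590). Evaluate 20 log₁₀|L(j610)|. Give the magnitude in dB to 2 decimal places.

-24.66 dB

|j610| = 610
|j610 + 3590| = √(610² + 3590²) = 3641
|L(j610)| = 0.349 × 610 / 3641 = 0.058463
20 log₁₀(0.058463) = -24.662 dB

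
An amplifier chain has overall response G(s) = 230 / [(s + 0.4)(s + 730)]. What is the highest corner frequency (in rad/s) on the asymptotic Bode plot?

730 rad/s

Break frequencies occur at each pole and zero magnitude: 0.4 rad/s, 730 rad/s.
The highest is 730 rad/s.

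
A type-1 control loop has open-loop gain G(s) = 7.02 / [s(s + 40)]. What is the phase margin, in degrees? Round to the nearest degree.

Gain crossover: |G(jω)| = 1 at ω ≈ 0.175 rad/sec.
∠G(j0.175) = −90° − arctan(0.175/40) ≈ -90.25°
PM = 180° + (-90.25°) = 89.75°

90 deg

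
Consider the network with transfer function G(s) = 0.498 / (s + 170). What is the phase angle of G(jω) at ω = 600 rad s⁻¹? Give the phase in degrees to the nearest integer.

-74°

∠(j600 + 170) = arctan(600/170) = 74.18°
∠G(j600) = −74.18° = -74.18°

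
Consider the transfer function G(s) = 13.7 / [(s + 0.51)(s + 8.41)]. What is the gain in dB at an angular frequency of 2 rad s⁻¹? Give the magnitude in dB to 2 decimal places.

|j2 + 0.51| = √(2² + 0.51²) = 2.064
|j2 + 8.41| = √(2² + 8.41²) = 8.645
|G(j2)| = 13.7 / (2.064 × 8.645) = 0.76784
20 log₁₀(0.76784) = -2.295 dB

-2.29 dB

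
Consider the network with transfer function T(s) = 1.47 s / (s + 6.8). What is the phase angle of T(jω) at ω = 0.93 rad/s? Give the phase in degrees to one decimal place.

∠(j0.93) = 90.00°
∠(j0.93 + 6.8) = arctan(0.93/6.8) = 7.79°
∠T(j0.93) = 90.00° − 7.79° = 82.21°

82.2°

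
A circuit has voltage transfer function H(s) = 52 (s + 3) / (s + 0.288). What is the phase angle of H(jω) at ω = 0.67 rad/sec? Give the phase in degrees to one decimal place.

∠(j0.67 + 3) = arctan(0.67/3) = 12.59°
∠(j0.67 + 0.288) = arctan(0.67/0.288) = 66.74°
∠H(j0.67) = 12.59° − 66.74° = -54.15°

-54.2°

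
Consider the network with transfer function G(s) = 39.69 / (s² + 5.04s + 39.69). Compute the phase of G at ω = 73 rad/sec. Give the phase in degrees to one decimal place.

-176.0 deg

∠[(j73)² + 5.04(j73) + 39.69] = ∠[-5289.3 + j367.92] = 176.02°
∠G(j73) = −176.02° = -176.02°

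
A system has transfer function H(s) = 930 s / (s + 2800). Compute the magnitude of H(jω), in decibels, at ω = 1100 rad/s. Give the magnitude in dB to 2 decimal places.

|j1100| = 1100
|j1100 + 2800| = √(1100² + 2800²) = 3008
|H(j1100)| = 930 × 1100 / 3008 = 340.06
20 log₁₀(340.06) = 50.631 dB

50.63 dB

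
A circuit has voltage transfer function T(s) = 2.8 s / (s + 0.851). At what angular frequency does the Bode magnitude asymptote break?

The single real pole at s = −0.851 gives a corner at ω = 0.851 rad/s.

0.851 rad/s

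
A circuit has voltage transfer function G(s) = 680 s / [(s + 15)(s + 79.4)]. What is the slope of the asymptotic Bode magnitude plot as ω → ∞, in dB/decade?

With 1 zero and 2 poles, the high-frequency asymptotic slope is 20 × (1 − 2) = -20 dB/decade.

-20 dB/decade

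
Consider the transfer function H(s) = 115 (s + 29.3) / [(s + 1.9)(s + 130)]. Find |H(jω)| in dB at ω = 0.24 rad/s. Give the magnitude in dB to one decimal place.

22.6 dB

|j0.24 + 29.3| = √(0.24² + 29.3²) = 29.3
|j0.24 + 1.9| = √(0.24² + 1.9²) = 1.915
|j0.24 + 130| = √(0.24² + 130²) = 130
|H(j0.24)| = 115 × 29.3 / (1.915 × 130) = 13.535
20 log₁₀(13.535) = 22.63 dB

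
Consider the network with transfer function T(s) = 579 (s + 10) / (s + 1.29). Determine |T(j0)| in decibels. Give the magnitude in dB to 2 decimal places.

T(0) = 579 × 10 / 1.29 = 4488.4
20 log₁₀(4488.4) = 73.042 dB

73.04 dB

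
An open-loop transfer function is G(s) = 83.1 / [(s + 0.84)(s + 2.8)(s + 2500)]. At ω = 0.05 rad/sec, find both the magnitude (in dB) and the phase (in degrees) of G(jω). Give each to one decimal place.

|j0.05 + 0.84| = √(0.05² + 0.84²) = 0.8415
|j0.05 + 2.8| = √(0.05² + 2.8²) = 2.8
|j0.05 + 2500| = √(0.05² + 2500²) = 2500
|G(j0.05)| = 83.1 / (0.8415 × 2.8 × 2500) = 0.014105
20 log₁₀(0.014105) = -37.01 dB
∠(j0.05 + 0.84) = arctan(0.05/0.84) = 3.41°
∠(j0.05 + 2.8) = arctan(0.05/2.8) = 1.02°
∠(j0.05 + 2500) = arctan(0.05/2500) = 0.00°
∠G(j0.05) = − (3.41° + 1.02° + 0.00°) = -4.43°

|G| = -37.0 dB, ∠G = -4.4 deg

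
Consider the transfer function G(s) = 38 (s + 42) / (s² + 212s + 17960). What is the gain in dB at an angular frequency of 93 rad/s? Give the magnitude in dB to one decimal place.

|j93 + 42| = √(93² + 42²) = 102
|(j93)² + 212(j93) + 17960| = |9311 + j19716| = 2.18e+04
|G(j93)| = 38 × 102 / 2.18e+04 = 0.17784
20 log₁₀(0.17784) = -15.00 dB

-15.0 dB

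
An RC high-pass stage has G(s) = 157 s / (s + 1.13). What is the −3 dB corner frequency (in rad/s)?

For a single-pole high-pass, the −3 dB point is at the pole: ω = 1.13 rad/s.

1.13 rad/s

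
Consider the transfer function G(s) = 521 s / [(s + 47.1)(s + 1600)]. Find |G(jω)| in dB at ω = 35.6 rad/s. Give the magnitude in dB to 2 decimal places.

|j35.6| = 35.6
|j35.6 + 47.1| = √(35.6² + 47.1²) = 59.04
|j35.6 + 1600| = √(35.6² + 1600²) = 1600
|G(j35.6)| = 521 × 35.6 / (59.04 × 1600) = 0.1963
20 log₁₀(0.1963) = -14.142 dB

-14.14 dB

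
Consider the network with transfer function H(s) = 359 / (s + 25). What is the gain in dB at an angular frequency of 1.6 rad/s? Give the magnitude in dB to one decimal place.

|j1.6 + 25| = √(1.6² + 25²) = 25.05
|H(j1.6)| = 359 / 25.05 = 14.331
20 log₁₀(14.331) = 23.13 dB

23.1 dB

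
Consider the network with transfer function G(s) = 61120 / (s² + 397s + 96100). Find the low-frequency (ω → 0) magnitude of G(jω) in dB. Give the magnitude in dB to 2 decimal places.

G(0) = 61120 / 96100 = 0.636
20 log₁₀(0.636) = -3.931 dB

-3.93 dB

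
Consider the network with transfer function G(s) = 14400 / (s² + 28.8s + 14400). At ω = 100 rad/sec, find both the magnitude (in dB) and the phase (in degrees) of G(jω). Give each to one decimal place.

|(j100)² + 28.8(j100) + 14400| = |4400 + j2880| = 5259
|G(j100)| = 14400 / 5259 = 2.7383
20 log₁₀(2.7383) = 8.75 dB
∠[(j100)² + 28.8(j100) + 14400] = ∠[4400 + j2880] = 33.21°
∠G(j100) = −33.21° = -33.21°

|G| = 8.7 dB, ∠G = -33.2°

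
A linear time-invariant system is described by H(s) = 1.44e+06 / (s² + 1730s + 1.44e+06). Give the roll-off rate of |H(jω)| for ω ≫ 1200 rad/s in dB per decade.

With 0 zeros and 2 poles, the high-frequency asymptotic slope is 20 × (0 − 2) = -40 dB/decade.

-40 dB/decade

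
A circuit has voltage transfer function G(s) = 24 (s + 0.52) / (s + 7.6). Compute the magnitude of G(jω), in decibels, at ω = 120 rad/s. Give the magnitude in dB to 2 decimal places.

|j120 + 0.52| = √(120² + 0.52²) = 120
|j120 + 7.6| = √(120² + 7.6²) = 120.2
|G(j120)| = 24 × 120 / 120.2 = 23.952
20 log₁₀(23.952) = 27.587 dB

27.59 dB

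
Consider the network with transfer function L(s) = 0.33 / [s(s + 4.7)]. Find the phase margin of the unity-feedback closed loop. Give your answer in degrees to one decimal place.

89.1°

Gain crossover: |L(jω)| = 1 at ω ≈ 0.0702 rad/s.
∠L(j0.0702) = −90° − arctan(0.0702/4.7) ≈ -90.86°
PM = 180° + (-90.86°) = 89.14°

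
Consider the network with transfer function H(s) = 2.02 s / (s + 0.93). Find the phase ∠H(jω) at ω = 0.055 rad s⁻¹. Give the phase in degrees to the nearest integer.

∠(j0.055) = 90.00°
∠(j0.055 + 0.93) = arctan(0.055/0.93) = 3.38°
∠H(j0.055) = 90.00° − 3.38° = 86.62°

87 deg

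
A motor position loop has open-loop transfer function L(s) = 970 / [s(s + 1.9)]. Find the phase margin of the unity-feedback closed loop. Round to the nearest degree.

Gain crossover: |L(jω)| = 1 at ω ≈ 31.1 rad/sec.
∠L(j31.1) = −90° − arctan(31.1/1.9) ≈ -176.51°
PM = 180° + (-176.51°) = 3.49°

3°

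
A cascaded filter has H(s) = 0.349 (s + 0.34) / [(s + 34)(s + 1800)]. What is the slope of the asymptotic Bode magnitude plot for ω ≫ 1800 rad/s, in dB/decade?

With 1 zero and 2 poles, the high-frequency asymptotic slope is 20 × (1 − 2) = -20 dB/decade.

-20 dB/decade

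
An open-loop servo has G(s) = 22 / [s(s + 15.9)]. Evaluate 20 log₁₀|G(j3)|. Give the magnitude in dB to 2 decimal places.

|j3 + 15.9| = √(3² + 15.9²) = 16.18
|j3| = 3
|G(j3)| = 22 / (16.18 × 3) = 0.45322
20 log₁₀(0.45322) = -6.874 dB

-6.87 dB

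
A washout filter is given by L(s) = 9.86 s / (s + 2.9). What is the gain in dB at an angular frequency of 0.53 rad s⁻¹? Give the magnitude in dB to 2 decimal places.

|j0.53| = 0.53
|j0.53 + 2.9| = √(0.53² + 2.9²) = 2.948
|L(j0.53)| = 9.86 × 0.53 / 2.948 = 1.7726
20 log₁₀(1.7726) = 4.972 dB

4.97 dB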